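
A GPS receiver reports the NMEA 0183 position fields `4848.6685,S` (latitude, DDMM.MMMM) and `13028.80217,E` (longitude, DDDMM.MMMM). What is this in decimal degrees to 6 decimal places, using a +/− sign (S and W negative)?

φ: degrees = first 2 digits = 48, minutes = 48.6685; 48 + 48.6685/60 = 48.8111417
hemisphere S, so the sign is −
Longitude: split at 3 digits → 130° and 28.80217′; 130 + 28.80217/60 = 130.4800362
E ⇒ keep positive

-48.811142, 130.480036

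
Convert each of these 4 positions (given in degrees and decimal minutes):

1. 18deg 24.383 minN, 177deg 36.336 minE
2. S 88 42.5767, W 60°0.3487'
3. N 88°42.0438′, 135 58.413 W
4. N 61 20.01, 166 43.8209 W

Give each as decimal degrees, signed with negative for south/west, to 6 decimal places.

Point 1:
  Latitude: 24.383′ = 0.406383°; total 18.4063833
  N → positive
  Longitude: 177 + 36.336/60 = 177.6056000
  E ⇒ keep positive
Point 2:
  Lat: 88 + 42.5767/60 = 88.7096117
  S → negative
  Lon: 0.3487′ = 0.005812°; total 60.0058117
  hemisphere W, so the sign is −
Point 3:
  Lat: 42.0438′ = 0.700730°; total 88.7007300
  N ⇒ keep positive
  Longitude: 135 + 58.413/60 = 135.9735500
  hemisphere W, so the sign is −
Point 4:
  Lat: 20.01′ = 0.333500°; total 61.3335000
  N ⇒ keep positive
  λ: 166 + 43.8209/60 = 166.7303483
  W → negative

1. 18.406383, 177.605600
2. -88.709612, -60.005812
3. 88.700730, -135.973550
4. 61.333500, -166.730348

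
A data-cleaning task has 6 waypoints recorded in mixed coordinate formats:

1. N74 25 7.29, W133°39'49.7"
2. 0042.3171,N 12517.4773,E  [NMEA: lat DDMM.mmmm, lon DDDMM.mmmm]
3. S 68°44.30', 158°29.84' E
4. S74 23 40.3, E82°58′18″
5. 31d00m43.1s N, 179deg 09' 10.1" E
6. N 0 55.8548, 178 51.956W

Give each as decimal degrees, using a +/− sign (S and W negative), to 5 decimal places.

1. 74.41869, -133.66381
2. 0.70529, 125.29129
3. -68.73833, 158.49733
4. -74.39453, 82.97167
5. 31.01197, 179.15281
6. 0.93091, -178.86593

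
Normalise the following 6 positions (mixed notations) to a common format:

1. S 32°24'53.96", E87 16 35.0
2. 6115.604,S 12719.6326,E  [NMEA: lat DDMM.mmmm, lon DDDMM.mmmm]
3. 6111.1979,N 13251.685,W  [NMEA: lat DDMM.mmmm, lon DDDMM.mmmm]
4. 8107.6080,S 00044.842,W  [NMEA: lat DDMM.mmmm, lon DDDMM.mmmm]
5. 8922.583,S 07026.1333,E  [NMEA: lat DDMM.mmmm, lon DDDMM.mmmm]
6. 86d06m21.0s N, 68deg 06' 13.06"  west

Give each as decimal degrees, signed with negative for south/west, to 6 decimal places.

Point 1:
  φ: 24′ + 53.96″ = 24.89933′; 32 + 24.89933/60 = 32.4149889
  hemisphere S, so the sign is −
  Lon: 87 + 16/60 + 35/3600 = 87.2763889
  E → positive
Point 2:
  φ: degrees = first 2 digits = 61, minutes = 15.604; 61 + 15.604/60 = 61.2600667
  hemisphere S, so the sign is −
  Lon: degrees = first 3 digits = 127, minutes = 19.6326; 127 + 19.6326/60 = 127.3272100
  E → positive
Point 3:
  Lat: split at 2 digits → 61° and 11.1979′; 61 + 11.1979/60 = 61.1866317
  N → positive
  Lon: split at 3 digits → 132° and 51.685′; 132 + 51.685/60 = 132.8614167
  W ⇒ negate
Point 4:
  φ: split at 2 digits → 81° and 7.608′; 81 + 7.608/60 = 81.1268000
  S ⇒ negate
  λ: degrees = first 3 digits = 0, minutes = 44.842; 0 + 44.842/60 = 0.7473667
  hemisphere W, so the sign is −
Point 5:
  φ: split at 2 digits → 89° and 22.583′; 89 + 22.583/60 = 89.3763833
  S → negative
  λ: degrees = first 3 digits = 70, minutes = 26.1333; 70 + 26.1333/60 = 70.4355550
  E → positive
Point 6:
  Lat: 86° + 6/60 + 21/3600 = 86 + 0.100000 + 0.005833 = 86.1058333
  N → positive
  λ: 68° + 6/60 + 13.06/3600 = 68 + 0.100000 + 0.003628 = 68.1036278
  W ⇒ negate

1. -32.414989, 87.276389
2. -61.260067, 127.327210
3. 61.186632, -132.861417
4. -81.126800, -0.747367
5. -89.376383, 70.435555
6. 86.105833, -68.103628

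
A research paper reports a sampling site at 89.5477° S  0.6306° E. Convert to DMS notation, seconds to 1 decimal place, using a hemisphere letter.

89°32′51.7″ S, 0°37′50.2″ E

φ: whole degrees 89; 32.86200′ → 32′ and 51.720″
Lon: 0.630600° → 37.83600′; 0.83600 × 60 = 50.160″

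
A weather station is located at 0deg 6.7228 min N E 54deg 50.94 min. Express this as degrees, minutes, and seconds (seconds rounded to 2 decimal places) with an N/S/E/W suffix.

0°06′43.37″ N, 54°50′56.40″ E

Lat: 6.72280′ → 6′ and 0.72280 × 60 = 43.3680″
Longitude: 50.94000′ → 50′ and 0.94000 × 60 = 56.4000″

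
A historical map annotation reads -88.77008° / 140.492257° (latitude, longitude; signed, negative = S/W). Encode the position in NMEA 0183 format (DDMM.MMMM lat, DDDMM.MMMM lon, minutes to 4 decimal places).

Latitude is negative → S; |value| = 88.770080
Lat: minutes = (88.770080 − 88) × 60 = 46.204800
λ: minutes = (140.492257 − 140) × 60 = 29.535420

8846.2048,S / 14029.5354,E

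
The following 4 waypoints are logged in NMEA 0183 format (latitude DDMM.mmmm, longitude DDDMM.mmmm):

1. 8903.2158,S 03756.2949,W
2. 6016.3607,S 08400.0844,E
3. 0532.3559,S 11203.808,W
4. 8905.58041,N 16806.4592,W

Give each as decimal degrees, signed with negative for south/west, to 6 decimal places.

1. -89.053597, -37.938248
2. -60.272678, 84.001407
3. -5.539265, -112.063467
4. 89.093007, -168.107653

Point 1:
  Latitude: degrees = first 2 digits = 89, minutes = 3.2158; 89 + 3.2158/60 = 89.0535967
  S → negative
  λ: split at 3 digits → 037° and 56.2949′; 37 + 56.2949/60 = 37.9382483
  W ⇒ negate
Point 2:
  φ: degrees = first 2 digits = 60, minutes = 16.3607; 60 + 16.3607/60 = 60.2726783
  hemisphere S, so the sign is −
  Longitude: degrees = first 3 digits = 84, minutes = 0.0844; 84 + 0.0844/60 = 84.0014067
  E → positive
Point 3:
  φ: split at 2 digits → 05° and 32.3559′; 5 + 32.3559/60 = 5.5392650
  S → negative
  Lon: split at 3 digits → 112° and 3.808′; 112 + 3.808/60 = 112.0634667
  W → negative
Point 4:
  Lat: split at 2 digits → 89° and 5.58041′; 89 + 5.58041/60 = 89.0930068
  N ⇒ keep positive
  λ: split at 3 digits → 168° and 6.4592′; 168 + 6.4592/60 = 168.1076533
  W → negative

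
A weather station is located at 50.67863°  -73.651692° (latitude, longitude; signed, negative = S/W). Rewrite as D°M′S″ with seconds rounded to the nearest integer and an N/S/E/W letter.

Latitude: 0.678630 × 60 = 40.71780′ → 40′, remainder × 60 = 43.07″
Longitude is negative → W; |value| = 73.651692
Lon: 0.651692° → 39.10152′; 0.10152 × 60 = 6.09″

50°40′43″ N, 73°39′6″ W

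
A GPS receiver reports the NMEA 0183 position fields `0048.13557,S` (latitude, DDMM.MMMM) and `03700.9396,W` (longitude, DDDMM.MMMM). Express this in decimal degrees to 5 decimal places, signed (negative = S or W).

-0.80226, -37.01566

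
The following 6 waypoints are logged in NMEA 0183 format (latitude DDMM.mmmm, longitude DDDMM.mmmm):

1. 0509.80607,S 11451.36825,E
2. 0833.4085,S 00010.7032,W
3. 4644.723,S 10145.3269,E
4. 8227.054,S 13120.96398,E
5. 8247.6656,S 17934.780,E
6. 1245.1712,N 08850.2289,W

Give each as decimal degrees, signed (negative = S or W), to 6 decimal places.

Point 1:
  φ: degrees = first 2 digits = 5, minutes = 9.80607; 5 + 9.80607/60 = 5.1634345
  S → negative
  Longitude: split at 3 digits → 114° and 51.36825′; 114 + 51.36825/60 = 114.8561375
  E → positive
Point 2:
  Lat: degrees = first 2 digits = 8, minutes = 33.4085; 8 + 33.4085/60 = 8.5568083
  hemisphere S, so the sign is −
  Lon: degrees = first 3 digits = 0, minutes = 10.7032; 0 + 10.7032/60 = 0.1783867
  hemisphere W, so the sign is −
Point 3:
  φ: split at 2 digits → 46° and 44.723′; 46 + 44.723/60 = 46.7453833
  hemisphere S, so the sign is −
  Longitude: degrees = first 3 digits = 101, minutes = 45.3269; 101 + 45.3269/60 = 101.7554483
  E → positive
Point 4:
  Latitude: split at 2 digits → 82° and 27.054′; 82 + 27.054/60 = 82.4509000
  S → negative
  λ: degrees = first 3 digits = 131, minutes = 20.96398; 131 + 20.96398/60 = 131.3493997
  E ⇒ keep positive
Point 5:
  Latitude: degrees = first 2 digits = 82, minutes = 47.6656; 82 + 47.6656/60 = 82.7944267
  hemisphere S, so the sign is −
  λ: degrees = first 3 digits = 179, minutes = 34.78; 179 + 34.78/60 = 179.5796667
  E ⇒ keep positive
Point 6:
  φ: split at 2 digits → 12° and 45.1712′; 12 + 45.1712/60 = 12.7528533
  N ⇒ keep positive
  Lon: split at 3 digits → 088° and 50.2289′; 88 + 50.2289/60 = 88.8371483
  W ⇒ negate

1. -5.163435, 114.856138
2. -8.556808, -0.178387
3. -46.745383, 101.755448
4. -82.450900, 131.349400
5. -82.794427, 179.579667
6. 12.752853, -88.837148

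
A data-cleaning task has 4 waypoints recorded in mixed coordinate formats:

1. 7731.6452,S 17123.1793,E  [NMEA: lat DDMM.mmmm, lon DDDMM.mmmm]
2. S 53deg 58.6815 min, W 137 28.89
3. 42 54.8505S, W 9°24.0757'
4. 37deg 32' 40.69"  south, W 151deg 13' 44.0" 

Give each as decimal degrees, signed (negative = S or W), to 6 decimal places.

Point 1:
  φ: degrees = first 2 digits = 77, minutes = 31.6452; 77 + 31.6452/60 = 77.5274200
  S → negative
  λ: split at 3 digits → 171° and 23.1793′; 171 + 23.1793/60 = 171.3863217
  E ⇒ keep positive
Point 2:
  Lat: 53 + 58.6815/60 = 53.9780250
  S ⇒ negate
  Longitude: 28.89′ = 0.481500°; total 137.4815000
  W ⇒ negate
Point 3:
  φ: 42 + 54.8505/60 = 42.9141750
  hemisphere S, so the sign is −
  Longitude: 24.0757′ = 0.401262°; total 9.4012617
  hemisphere W, so the sign is −
Point 4:
  Lat: 37 + 32/60 + 40.69/3600 = 37.5446361
  hemisphere S, so the sign is −
  Lon: 13′ + 44″ = 13.73333′; 151 + 13.73333/60 = 151.2288889
  W → negative

1. -77.527420, 171.386322
2. -53.978025, -137.481500
3. -42.914175, -9.401262
4. -37.544636, -151.228889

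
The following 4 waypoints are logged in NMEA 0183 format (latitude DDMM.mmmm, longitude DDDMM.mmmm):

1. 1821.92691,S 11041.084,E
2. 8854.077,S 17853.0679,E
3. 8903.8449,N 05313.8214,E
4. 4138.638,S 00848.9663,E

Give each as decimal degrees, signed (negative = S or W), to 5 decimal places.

1. -18.36545, 110.68473
2. -88.90128, 178.88447
3. 89.06408, 53.23036
4. -41.64397, 8.81611

Point 1:
  Lat: degrees = first 2 digits = 18, minutes = 21.92691; 18 + 21.92691/60 = 18.365449
  hemisphere S, so the sign is −
  Longitude: degrees = first 3 digits = 110, minutes = 41.084; 110 + 41.084/60 = 110.684733
  E ⇒ keep positive
Point 2:
  φ: split at 2 digits → 88° and 54.077′; 88 + 54.077/60 = 88.901283
  hemisphere S, so the sign is −
  λ: degrees = first 3 digits = 178, minutes = 53.0679; 178 + 53.0679/60 = 178.884465
  E ⇒ keep positive
Point 3:
  φ: degrees = first 2 digits = 89, minutes = 3.8449; 89 + 3.8449/60 = 89.064082
  N ⇒ keep positive
  Longitude: degrees = first 3 digits = 53, minutes = 13.8214; 53 + 13.8214/60 = 53.230357
  E → positive
Point 4:
  Lat: split at 2 digits → 41° and 38.638′; 41 + 38.638/60 = 41.643967
  S → negative
  Lon: split at 3 digits → 008° and 48.9663′; 8 + 48.9663/60 = 8.816105
  E → positive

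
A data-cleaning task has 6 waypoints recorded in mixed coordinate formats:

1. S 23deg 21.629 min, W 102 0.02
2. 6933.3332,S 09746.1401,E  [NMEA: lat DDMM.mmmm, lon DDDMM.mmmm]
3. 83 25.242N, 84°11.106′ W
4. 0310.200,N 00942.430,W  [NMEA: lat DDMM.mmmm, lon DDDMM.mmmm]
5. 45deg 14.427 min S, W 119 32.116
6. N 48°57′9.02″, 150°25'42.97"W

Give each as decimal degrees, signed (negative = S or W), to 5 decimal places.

Point 1:
  Lat: 23 + 21.629/60 = 23.360483
  hemisphere S, so the sign is −
  λ: 102 + 0.02/60 = 102.000333
  hemisphere W, so the sign is −
Point 2:
  Latitude: degrees = first 2 digits = 69, minutes = 33.3332; 69 + 33.3332/60 = 69.555553
  S → negative
  Lon: split at 3 digits → 097° and 46.1401′; 97 + 46.1401/60 = 97.769002
  E → positive
Point 3:
  φ: 83 + 25.242/60 = 83.420700
  N → positive
  Longitude: 84 + 11.106/60 = 84.185100
  W → negative
Point 4:
  φ: degrees = first 2 digits = 3, minutes = 10.2; 3 + 10.2/60 = 3.170000
  N ⇒ keep positive
  Lon: split at 3 digits → 009° and 42.43′; 9 + 42.43/60 = 9.707167
  W → negative
Point 5:
  φ: 14.427′ = 0.240450°; total 45.240450
  S → negative
  Lon: 119 + 32.116/60 = 119.535267
  W ⇒ negate
Point 6:
  Latitude: 57′ + 9.02″ = 57.15033′; 48 + 57.15033/60 = 48.952506
  N ⇒ keep positive
  Lon: 25′ + 42.97″ = 25.71617′; 150 + 25.71617/60 = 150.428603
  W → negative

1. -23.36048, -102.00033
2. -69.55555, 97.76900
3. 83.42070, -84.18510
4. 3.17000, -9.70717
5. -45.24045, -119.53527
6. 48.95251, -150.42860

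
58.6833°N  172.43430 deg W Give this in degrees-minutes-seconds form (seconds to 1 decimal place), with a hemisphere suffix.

Lat: whole degrees 58; 40.99800′ → 40′ and 59.880″
Longitude: 0.434300° → 26.05800′; 0.05800 × 60 = 3.480″

58°40′59.9″ N, 172°26′3.5″ W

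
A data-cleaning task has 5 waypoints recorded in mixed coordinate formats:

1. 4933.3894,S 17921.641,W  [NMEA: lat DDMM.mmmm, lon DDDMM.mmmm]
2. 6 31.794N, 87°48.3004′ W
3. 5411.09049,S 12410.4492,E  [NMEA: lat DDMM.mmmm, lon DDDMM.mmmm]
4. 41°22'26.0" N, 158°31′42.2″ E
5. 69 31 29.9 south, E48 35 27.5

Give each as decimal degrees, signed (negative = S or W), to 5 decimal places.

1. -49.55649, -179.36068
2. 6.52990, -87.80501
3. -54.18484, 124.17415
4. 41.37389, 158.52839
5. -69.52497, 48.59097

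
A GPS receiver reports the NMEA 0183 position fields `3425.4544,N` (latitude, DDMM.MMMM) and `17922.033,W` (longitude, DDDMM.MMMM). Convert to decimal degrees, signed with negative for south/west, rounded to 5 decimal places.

34.42424, -179.36722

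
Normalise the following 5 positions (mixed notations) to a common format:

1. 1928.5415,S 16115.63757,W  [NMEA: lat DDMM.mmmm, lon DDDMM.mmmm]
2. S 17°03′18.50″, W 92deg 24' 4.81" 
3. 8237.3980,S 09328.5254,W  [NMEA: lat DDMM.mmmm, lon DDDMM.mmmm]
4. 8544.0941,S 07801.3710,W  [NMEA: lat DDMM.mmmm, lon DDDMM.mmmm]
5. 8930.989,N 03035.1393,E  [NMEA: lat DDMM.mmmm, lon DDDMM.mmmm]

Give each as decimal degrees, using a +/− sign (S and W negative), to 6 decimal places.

1. -19.475692, -161.260626
2. -17.055139, -92.401336
3. -82.623300, -93.475423
4. -85.734902, -78.022850
5. 89.516483, 30.585655

Point 1:
  Latitude: split at 2 digits → 19° and 28.5415′; 19 + 28.5415/60 = 19.4756917
  hemisphere S, so the sign is −
  λ: split at 3 digits → 161° and 15.63757′; 161 + 15.63757/60 = 161.2606262
  W → negative
Point 2:
  Latitude: 3′ + 18.5″ = 3.30833′; 17 + 3.30833/60 = 17.0551389
  S ⇒ negate
  Longitude: 92° + 24/60 + 4.81/3600 = 92 + 0.400000 + 0.001336 = 92.4013361
  hemisphere W, so the sign is −
Point 3:
  Latitude: split at 2 digits → 82° and 37.398′; 82 + 37.398/60 = 82.6233000
  hemisphere S, so the sign is −
  Longitude: degrees = first 3 digits = 93, minutes = 28.5254; 93 + 28.5254/60 = 93.4754233
  W → negative
Point 4:
  φ: split at 2 digits → 85° and 44.0941′; 85 + 44.0941/60 = 85.7349017
  S → negative
  Longitude: degrees = first 3 digits = 78, minutes = 1.371; 78 + 1.371/60 = 78.0228500
  W → negative
Point 5:
  Lat: split at 2 digits → 89° and 30.989′; 89 + 30.989/60 = 89.5164833
  N ⇒ keep positive
  λ: degrees = first 3 digits = 30, minutes = 35.1393; 30 + 35.1393/60 = 30.5856550
  E ⇒ keep positive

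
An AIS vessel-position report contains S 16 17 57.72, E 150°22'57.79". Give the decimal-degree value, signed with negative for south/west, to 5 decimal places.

-16.29937, 150.38272

Latitude: 17′ + 57.72″ = 17.96200′; 16 + 17.96200/60 = 16.299367
hemisphere S, so the sign is −
Lon: 150° + 22/60 + 57.79/3600 = 150 + 0.366667 + 0.016053 = 150.382719
E ⇒ keep positive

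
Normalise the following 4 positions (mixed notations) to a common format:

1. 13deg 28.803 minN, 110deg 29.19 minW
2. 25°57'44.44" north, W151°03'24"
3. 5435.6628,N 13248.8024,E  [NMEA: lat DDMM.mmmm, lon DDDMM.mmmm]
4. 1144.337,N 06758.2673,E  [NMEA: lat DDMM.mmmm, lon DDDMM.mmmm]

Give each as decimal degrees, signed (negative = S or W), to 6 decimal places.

1. 13.480050, -110.486500
2. 25.962344, -151.056667
3. 54.594380, 132.813373
4. 11.738950, 67.971122

Point 1:
  Lat: 13 + 28.803/60 = 13.4800500
  N → positive
  Lon: 29.19′ = 0.486500°; total 110.4865000
  W → negative
Point 2:
  φ: 25 + 57/60 + 44.44/3600 = 25.9623444
  N → positive
  Longitude: 151° + 3/60 + 24/3600 = 151 + 0.050000 + 0.006667 = 151.0566667
  W ⇒ negate
Point 3:
  Latitude: degrees = first 2 digits = 54, minutes = 35.6628; 54 + 35.6628/60 = 54.5943800
  N ⇒ keep positive
  Longitude: degrees = first 3 digits = 132, minutes = 48.8024; 132 + 48.8024/60 = 132.8133733
  E → positive
Point 4:
  Latitude: degrees = first 2 digits = 11, minutes = 44.337; 11 + 44.337/60 = 11.7389500
  N ⇒ keep positive
  λ: degrees = first 3 digits = 67, minutes = 58.2673; 67 + 58.2673/60 = 67.9711217
  E ⇒ keep positive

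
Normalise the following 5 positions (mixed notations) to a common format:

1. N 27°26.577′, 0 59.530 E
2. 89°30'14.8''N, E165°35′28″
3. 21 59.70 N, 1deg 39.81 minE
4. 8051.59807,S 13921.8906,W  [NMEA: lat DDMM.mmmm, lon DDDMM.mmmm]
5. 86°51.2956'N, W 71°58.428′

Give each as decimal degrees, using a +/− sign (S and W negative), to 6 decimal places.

Point 1:
  Lat: 27 + 26.577/60 = 27.4429500
  N ⇒ keep positive
  λ: 0 + 59.53/60 = 0.9921667
  E ⇒ keep positive
Point 2:
  Lat: 89 + 30/60 + 14.8/3600 = 89.5041111
  N ⇒ keep positive
  Lon: 165° + 35/60 + 28/3600 = 165 + 0.583333 + 0.007778 = 165.5911111
  E ⇒ keep positive
Point 3:
  Latitude: 21 + 59.7/60 = 21.9950000
  N ⇒ keep positive
  Lon: 1 + 39.81/60 = 1.6635000
  E → positive
Point 4:
  Latitude: degrees = first 2 digits = 80, minutes = 51.59807; 80 + 51.59807/60 = 80.8599678
  S → negative
  Lon: degrees = first 3 digits = 139, minutes = 21.8906; 139 + 21.8906/60 = 139.3648433
  hemisphere W, so the sign is −
Point 5:
  φ: 86 + 51.2956/60 = 86.8549267
  N ⇒ keep positive
  Lon: 71 + 58.428/60 = 71.9738000
  W → negative

1. 27.442950, 0.992167
2. 89.504111, 165.591111
3. 21.995000, 1.663500
4. -80.859968, -139.364843
5. 86.854927, -71.973800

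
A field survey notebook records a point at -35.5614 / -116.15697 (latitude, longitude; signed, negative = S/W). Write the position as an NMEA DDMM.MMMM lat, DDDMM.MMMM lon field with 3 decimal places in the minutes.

Latitude is negative → S; |value| = 35.561400
Lat: fractional part 0.561400 → 33.68400 minutes
Longitude is negative → W; |value| = 116.156970
λ: fractional part 0.156970 → 9.41820 minutes

3533.684,S / 11609.418,W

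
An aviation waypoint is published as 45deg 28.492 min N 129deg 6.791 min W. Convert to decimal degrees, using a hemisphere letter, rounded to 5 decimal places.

Lat: 45 + 28.492/60 = 45.474867
Longitude: 6.791′ = 0.113183°; total 129.113183

45.47487° N, 129.11318° W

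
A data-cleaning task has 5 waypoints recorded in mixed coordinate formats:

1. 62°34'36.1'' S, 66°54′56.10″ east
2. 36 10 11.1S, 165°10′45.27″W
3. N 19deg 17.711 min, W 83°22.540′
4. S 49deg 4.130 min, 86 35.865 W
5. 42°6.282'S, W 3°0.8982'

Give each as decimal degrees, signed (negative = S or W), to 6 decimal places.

1. -62.576694, 66.915583
2. -36.169750, -165.179242
3. 19.295183, -83.375667
4. -49.068833, -86.597750
5. -42.104700, -3.014970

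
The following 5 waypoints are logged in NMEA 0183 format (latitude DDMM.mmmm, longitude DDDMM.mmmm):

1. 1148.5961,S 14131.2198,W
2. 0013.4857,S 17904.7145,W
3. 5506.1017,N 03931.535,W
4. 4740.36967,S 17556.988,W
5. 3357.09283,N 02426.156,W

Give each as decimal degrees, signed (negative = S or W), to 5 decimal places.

1. -11.80994, -141.52033
2. -0.22476, -179.07858
3. 55.10170, -39.52558
4. -47.67283, -175.94980
5. 33.95155, -24.43593

Point 1:
  Lat: degrees = first 2 digits = 11, minutes = 48.5961; 11 + 48.5961/60 = 11.809935
  S ⇒ negate
  Lon: split at 3 digits → 141° and 31.2198′; 141 + 31.2198/60 = 141.520330
  hemisphere W, so the sign is −
Point 2:
  Lat: degrees = first 2 digits = 0, minutes = 13.4857; 0 + 13.4857/60 = 0.224762
  S → negative
  Lon: degrees = first 3 digits = 179, minutes = 4.7145; 179 + 4.7145/60 = 179.078575
  hemisphere W, so the sign is −
Point 3:
  φ: split at 2 digits → 55° and 6.1017′; 55 + 6.1017/60 = 55.101695
  N → positive
  Longitude: degrees = first 3 digits = 39, minutes = 31.535; 39 + 31.535/60 = 39.525583
  hemisphere W, so the sign is −
Point 4:
  φ: degrees = first 2 digits = 47, minutes = 40.36967; 47 + 40.36967/60 = 47.672828
  hemisphere S, so the sign is −
  Longitude: split at 3 digits → 175° and 56.988′; 175 + 56.988/60 = 175.949800
  W ⇒ negate
Point 5:
  φ: degrees = first 2 digits = 33, minutes = 57.09283; 33 + 57.09283/60 = 33.951547
  N → positive
  Lon: degrees = first 3 digits = 24, minutes = 26.156; 24 + 26.156/60 = 24.435933
  W → negative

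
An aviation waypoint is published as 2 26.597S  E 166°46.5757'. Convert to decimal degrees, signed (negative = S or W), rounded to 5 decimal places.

-2.44328, 166.77626

Latitude: 26.597′ = 0.443283°; total 2.443283
hemisphere S, so the sign is −
Longitude: 46.5757′ = 0.776262°; total 166.776262
E → positive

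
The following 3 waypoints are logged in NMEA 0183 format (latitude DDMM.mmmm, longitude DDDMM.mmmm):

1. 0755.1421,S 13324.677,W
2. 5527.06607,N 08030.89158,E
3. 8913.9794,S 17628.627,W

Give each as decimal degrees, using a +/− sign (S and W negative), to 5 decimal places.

Point 1:
  Lat: split at 2 digits → 07° and 55.1421′; 7 + 55.1421/60 = 7.919035
  hemisphere S, so the sign is −
  λ: split at 3 digits → 133° and 24.677′; 133 + 24.677/60 = 133.411283
  hemisphere W, so the sign is −
Point 2:
  φ: degrees = first 2 digits = 55, minutes = 27.06607; 55 + 27.06607/60 = 55.451101
  N ⇒ keep positive
  Lon: degrees = first 3 digits = 80, minutes = 30.89158; 80 + 30.89158/60 = 80.514860
  E → positive
Point 3:
  Latitude: split at 2 digits → 89° and 13.9794′; 89 + 13.9794/60 = 89.232990
  S → negative
  λ: degrees = first 3 digits = 176, minutes = 28.627; 176 + 28.627/60 = 176.477117
  hemisphere W, so the sign is −

1. -7.91904, -133.41128
2. 55.45110, 80.51486
3. -89.23299, -176.47712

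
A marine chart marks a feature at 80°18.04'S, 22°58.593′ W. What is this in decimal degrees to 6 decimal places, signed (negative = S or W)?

-80.300667, -22.976550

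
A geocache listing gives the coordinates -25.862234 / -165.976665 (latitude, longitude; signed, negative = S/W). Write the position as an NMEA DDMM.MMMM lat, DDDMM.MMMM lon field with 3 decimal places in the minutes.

Latitude is negative → S; |value| = 25.862234
Latitude: fractional part 0.862234 → 51.73404 minutes
Longitude is negative → W; |value| = 165.976665
Longitude: minutes = (165.976665 − 165) × 60 = 58.59990

2551.734,S / 16558.600,W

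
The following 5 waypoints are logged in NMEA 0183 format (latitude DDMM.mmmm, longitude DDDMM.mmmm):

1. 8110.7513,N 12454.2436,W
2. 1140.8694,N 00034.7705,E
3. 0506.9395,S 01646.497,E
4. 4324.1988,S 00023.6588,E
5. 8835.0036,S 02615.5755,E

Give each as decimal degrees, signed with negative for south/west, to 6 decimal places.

1. 81.179188, -124.904060
2. 11.681157, 0.579508
3. -5.115658, 16.774950
4. -43.403313, 0.394313
5. -88.583393, 26.259592

Point 1:
  Latitude: split at 2 digits → 81° and 10.7513′; 81 + 10.7513/60 = 81.1791883
  N → positive
  λ: degrees = first 3 digits = 124, minutes = 54.2436; 124 + 54.2436/60 = 124.9040600
  W ⇒ negate
Point 2:
  φ: split at 2 digits → 11° and 40.8694′; 11 + 40.8694/60 = 11.6811567
  N ⇒ keep positive
  λ: split at 3 digits → 000° and 34.7705′; 0 + 34.7705/60 = 0.5795083
  E → positive
Point 3:
  Lat: degrees = first 2 digits = 5, minutes = 6.9395; 5 + 6.9395/60 = 5.1156583
  hemisphere S, so the sign is −
  Lon: degrees = first 3 digits = 16, minutes = 46.497; 16 + 46.497/60 = 16.7749500
  E ⇒ keep positive
Point 4:
  Latitude: split at 2 digits → 43° and 24.1988′; 43 + 24.1988/60 = 43.4033133
  hemisphere S, so the sign is −
  λ: degrees = first 3 digits = 0, minutes = 23.6588; 0 + 23.6588/60 = 0.3943133
  E → positive
Point 5:
  Lat: split at 2 digits → 88° and 35.0036′; 88 + 35.0036/60 = 88.5833933
  S ⇒ negate
  λ: degrees = first 3 digits = 26, minutes = 15.5755; 26 + 15.5755/60 = 26.2595917
  E → positive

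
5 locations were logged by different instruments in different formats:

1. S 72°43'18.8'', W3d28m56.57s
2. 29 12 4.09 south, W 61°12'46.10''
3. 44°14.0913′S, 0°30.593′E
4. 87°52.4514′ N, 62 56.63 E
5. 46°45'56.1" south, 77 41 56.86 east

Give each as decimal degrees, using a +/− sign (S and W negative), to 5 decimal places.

1. -72.72189, -3.48238
2. -29.20114, -61.21281
3. -44.23486, 0.50988
4. 87.87419, 62.94383
5. -46.76558, 77.69913

Point 1:
  φ: 72° + 43/60 + 18.8/3600 = 72 + 0.716667 + 0.005222 = 72.721889
  S → negative
  λ: 3 + 28/60 + 56.57/3600 = 3.482381
  hemisphere W, so the sign is −
Point 2:
  Latitude: 12′ + 4.09″ = 12.06817′; 29 + 12.06817/60 = 29.201136
  hemisphere S, so the sign is −
  Longitude: 12′ + 46.1″ = 12.76833′; 61 + 12.76833/60 = 61.212806
  hemisphere W, so the sign is −
Point 3:
  Latitude: 14.0913′ = 0.234855°; total 44.234855
  S → negative
  λ: 0 + 30.593/60 = 0.509883
  E → positive
Point 4:
  φ: 87 + 52.4514/60 = 87.874190
  N → positive
  Longitude: 56.63′ = 0.943833°; total 62.943833
  E ⇒ keep positive
Point 5:
  φ: 46° + 45/60 + 56.1/3600 = 46 + 0.750000 + 0.015583 = 46.765583
  hemisphere S, so the sign is −
  Lon: 77° + 41/60 + 56.86/3600 = 77 + 0.683333 + 0.015794 = 77.699128
  E → positive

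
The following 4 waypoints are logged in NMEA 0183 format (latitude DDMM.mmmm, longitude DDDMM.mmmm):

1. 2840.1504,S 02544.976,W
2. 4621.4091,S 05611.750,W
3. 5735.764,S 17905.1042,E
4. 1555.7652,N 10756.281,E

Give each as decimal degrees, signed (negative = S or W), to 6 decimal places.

1. -28.669173, -25.749600
2. -46.356818, -56.195833
3. -57.596067, 179.085070
4. 15.929420, 107.938017

Point 1:
  Lat: degrees = first 2 digits = 28, minutes = 40.1504; 28 + 40.1504/60 = 28.6691733
  hemisphere S, so the sign is −
  λ: split at 3 digits → 025° and 44.976′; 25 + 44.976/60 = 25.7496000
  W → negative
Point 2:
  Lat: split at 2 digits → 46° and 21.4091′; 46 + 21.4091/60 = 46.3568183
  S ⇒ negate
  Lon: degrees = first 3 digits = 56, minutes = 11.75; 56 + 11.75/60 = 56.1958333
  W → negative
Point 3:
  φ: degrees = first 2 digits = 57, minutes = 35.764; 57 + 35.764/60 = 57.5960667
  hemisphere S, so the sign is −
  Longitude: degrees = first 3 digits = 179, minutes = 5.1042; 179 + 5.1042/60 = 179.0850700
  E → positive
Point 4:
  Latitude: split at 2 digits → 15° and 55.7652′; 15 + 55.7652/60 = 15.9294200
  N → positive
  λ: split at 3 digits → 107° and 56.281′; 107 + 56.281/60 = 107.9380167
  E → positive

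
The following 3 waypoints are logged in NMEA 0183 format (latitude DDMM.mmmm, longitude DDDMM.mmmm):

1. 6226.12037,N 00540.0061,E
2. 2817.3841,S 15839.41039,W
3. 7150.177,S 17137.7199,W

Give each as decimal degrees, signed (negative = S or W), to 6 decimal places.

1. 62.435340, 5.666768
2. -28.289735, -158.656840
3. -71.836283, -171.628665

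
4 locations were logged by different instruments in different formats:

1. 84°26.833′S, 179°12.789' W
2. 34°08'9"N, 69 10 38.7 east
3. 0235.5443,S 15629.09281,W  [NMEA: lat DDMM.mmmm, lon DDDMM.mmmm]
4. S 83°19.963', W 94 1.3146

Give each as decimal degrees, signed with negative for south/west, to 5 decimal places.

Point 1:
  Lat: 26.833′ = 0.447217°; total 84.447217
  S ⇒ negate
  Longitude: 179 + 12.789/60 = 179.213150
  W → negative
Point 2:
  Lat: 8′ + 9″ = 8.15000′; 34 + 8.15000/60 = 34.135833
  N ⇒ keep positive
  Lon: 10′ + 38.7″ = 10.64500′; 69 + 10.64500/60 = 69.177417
  E ⇒ keep positive
Point 3:
  Latitude: split at 2 digits → 02° and 35.5443′; 2 + 35.5443/60 = 2.592405
  S ⇒ negate
  Longitude: split at 3 digits → 156° and 29.09281′; 156 + 29.09281/60 = 156.484880
  W → negative
Point 4:
  φ: 83 + 19.963/60 = 83.332717
  S ⇒ negate
  Longitude: 1.3146′ = 0.021910°; total 94.021910
  W → negative

1. -84.44722, -179.21315
2. 34.13583, 69.17742
3. -2.59241, -156.48488
4. -83.33272, -94.02191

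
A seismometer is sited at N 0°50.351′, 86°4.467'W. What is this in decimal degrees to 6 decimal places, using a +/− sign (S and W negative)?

0.839183, -86.074450

Lat: 50.351′ = 0.839183°; total 0.8391833
N → positive
Lon: 4.467′ = 0.074450°; total 86.0744500
W ⇒ negate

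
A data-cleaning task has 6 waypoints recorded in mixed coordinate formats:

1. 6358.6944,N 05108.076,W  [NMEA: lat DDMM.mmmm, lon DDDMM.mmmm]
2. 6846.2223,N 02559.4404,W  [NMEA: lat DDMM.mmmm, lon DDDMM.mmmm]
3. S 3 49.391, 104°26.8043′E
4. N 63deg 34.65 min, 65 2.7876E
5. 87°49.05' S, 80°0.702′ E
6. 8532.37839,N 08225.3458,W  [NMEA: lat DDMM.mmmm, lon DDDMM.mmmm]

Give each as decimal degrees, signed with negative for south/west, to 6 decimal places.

Point 1:
  φ: degrees = first 2 digits = 63, minutes = 58.6944; 63 + 58.6944/60 = 63.9782400
  N ⇒ keep positive
  Longitude: degrees = first 3 digits = 51, minutes = 8.076; 51 + 8.076/60 = 51.1346000
  W → negative
Point 2:
  φ: degrees = first 2 digits = 68, minutes = 46.2223; 68 + 46.2223/60 = 68.7703717
  N ⇒ keep positive
  Lon: degrees = first 3 digits = 25, minutes = 59.4404; 25 + 59.4404/60 = 25.9906733
  W → negative
Point 3:
  Latitude: 3 + 49.391/60 = 3.8231833
  S → negative
  Longitude: 26.8043′ = 0.446738°; total 104.4467383
  E → positive
Point 4:
  Latitude: 63 + 34.65/60 = 63.5775000
  N → positive
  Longitude: 65 + 2.7876/60 = 65.0464600
  E → positive
Point 5:
  Lat: 49.05′ = 0.817500°; total 87.8175000
  hemisphere S, so the sign is −
  Lon: 80 + 0.702/60 = 80.0117000
  E → positive
Point 6:
  Latitude: degrees = first 2 digits = 85, minutes = 32.37839; 85 + 32.37839/60 = 85.5396398
  N ⇒ keep positive
  Lon: degrees = first 3 digits = 82, minutes = 25.3458; 82 + 25.3458/60 = 82.4224300
  W ⇒ negate

1. 63.978240, -51.134600
2. 68.770372, -25.990673
3. -3.823183, 104.446738
4. 63.577500, 65.046460
5. -87.817500, 80.011700
6. 85.539640, -82.422430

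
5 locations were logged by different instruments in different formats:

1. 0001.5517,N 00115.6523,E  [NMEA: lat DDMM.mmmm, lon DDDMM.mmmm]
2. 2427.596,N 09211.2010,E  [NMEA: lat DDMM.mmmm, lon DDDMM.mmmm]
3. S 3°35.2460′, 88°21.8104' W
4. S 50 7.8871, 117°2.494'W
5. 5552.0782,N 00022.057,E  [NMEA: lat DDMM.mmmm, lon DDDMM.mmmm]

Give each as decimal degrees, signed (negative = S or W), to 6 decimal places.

Point 1:
  φ: split at 2 digits → 00° and 1.5517′; 0 + 1.5517/60 = 0.0258617
  N → positive
  Lon: degrees = first 3 digits = 1, minutes = 15.6523; 1 + 15.6523/60 = 1.2608717
  E → positive
Point 2:
  Latitude: degrees = first 2 digits = 24, minutes = 27.596; 24 + 27.596/60 = 24.4599333
  N → positive
  Longitude: split at 3 digits → 092° and 11.201′; 92 + 11.201/60 = 92.1866833
  E → positive
Point 3:
  Lat: 35.246′ = 0.587433°; total 3.5874333
  S → negative
  Lon: 21.8104′ = 0.363507°; total 88.3635067
  W ⇒ negate
Point 4:
  φ: 7.8871′ = 0.131452°; total 50.1314517
  hemisphere S, so the sign is −
  λ: 2.494′ = 0.041567°; total 117.0415667
  W ⇒ negate
Point 5:
  φ: degrees = first 2 digits = 55, minutes = 52.0782; 55 + 52.0782/60 = 55.8679700
  N ⇒ keep positive
  Longitude: degrees = first 3 digits = 0, minutes = 22.057; 0 + 22.057/60 = 0.3676167
  E ⇒ keep positive

1. 0.025862, 1.260872
2. 24.459933, 92.186683
3. -3.587433, -88.363507
4. -50.131452, -117.041567
5. 55.867970, 0.367617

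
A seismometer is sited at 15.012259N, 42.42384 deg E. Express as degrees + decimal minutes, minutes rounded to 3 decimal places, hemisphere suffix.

φ: 15° + 0.012259 × 60 = 15° 0.73554′
λ: 42° + 0.423840 × 60 = 42° 25.43040′

15° 0.736′ N, 42° 25.430′ E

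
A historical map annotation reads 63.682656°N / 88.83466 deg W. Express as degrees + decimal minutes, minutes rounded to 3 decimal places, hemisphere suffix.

63° 40.959′ N, 88° 50.080′ W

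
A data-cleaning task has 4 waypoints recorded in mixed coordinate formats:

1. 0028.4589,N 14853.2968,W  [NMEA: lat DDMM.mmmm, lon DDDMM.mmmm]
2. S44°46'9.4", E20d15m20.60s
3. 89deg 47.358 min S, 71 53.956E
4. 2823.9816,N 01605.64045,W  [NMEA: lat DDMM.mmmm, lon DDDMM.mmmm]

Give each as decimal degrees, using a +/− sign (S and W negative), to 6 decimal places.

1. 0.474315, -148.888280
2. -44.769278, 20.255722
3. -89.789300, 71.899267
4. 28.399693, -16.094008

Point 1:
  Lat: degrees = first 2 digits = 0, minutes = 28.4589; 0 + 28.4589/60 = 0.4743150
  N → positive
  λ: degrees = first 3 digits = 148, minutes = 53.2968; 148 + 53.2968/60 = 148.8882800
  hemisphere W, so the sign is −
Point 2:
  Lat: 46′ + 9.4″ = 46.15667′; 44 + 46.15667/60 = 44.7692778
  hemisphere S, so the sign is −
  Lon: 20 + 15/60 + 20.6/3600 = 20.2557222
  E ⇒ keep positive
Point 3:
  Lat: 47.358′ = 0.789300°; total 89.7893000
  hemisphere S, so the sign is −
  Longitude: 71 + 53.956/60 = 71.8992667
  E → positive
Point 4:
  Lat: split at 2 digits → 28° and 23.9816′; 28 + 23.9816/60 = 28.3996933
  N ⇒ keep positive
  λ: degrees = first 3 digits = 16, minutes = 5.64045; 16 + 5.64045/60 = 16.0940075
  W ⇒ negate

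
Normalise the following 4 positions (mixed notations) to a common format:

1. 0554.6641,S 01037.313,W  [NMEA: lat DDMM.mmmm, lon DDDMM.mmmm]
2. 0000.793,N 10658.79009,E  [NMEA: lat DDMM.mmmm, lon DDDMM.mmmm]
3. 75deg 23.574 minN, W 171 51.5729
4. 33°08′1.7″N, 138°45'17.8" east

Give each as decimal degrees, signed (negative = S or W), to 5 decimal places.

Point 1:
  Lat: split at 2 digits → 05° and 54.6641′; 5 + 54.6641/60 = 5.911068
  S → negative
  Lon: degrees = first 3 digits = 10, minutes = 37.313; 10 + 37.313/60 = 10.621883
  W ⇒ negate
Point 2:
  Latitude: split at 2 digits → 00° and 0.793′; 0 + 0.793/60 = 0.013217
  N → positive
  Longitude: split at 3 digits → 106° and 58.79009′; 106 + 58.79009/60 = 106.979835
  E ⇒ keep positive
Point 3:
  Lat: 23.574′ = 0.392900°; total 75.392900
  N → positive
  Lon: 51.5729′ = 0.859548°; total 171.859548
  W ⇒ negate
Point 4:
  Lat: 8′ + 1.7″ = 8.02833′; 33 + 8.02833/60 = 33.133806
  N → positive
  Longitude: 45′ + 17.8″ = 45.29667′; 138 + 45.29667/60 = 138.754944
  E → positive

1. -5.91107, -10.62188
2. 0.01322, 106.97983
3. 75.39290, -171.85955
4. 33.13381, 138.75494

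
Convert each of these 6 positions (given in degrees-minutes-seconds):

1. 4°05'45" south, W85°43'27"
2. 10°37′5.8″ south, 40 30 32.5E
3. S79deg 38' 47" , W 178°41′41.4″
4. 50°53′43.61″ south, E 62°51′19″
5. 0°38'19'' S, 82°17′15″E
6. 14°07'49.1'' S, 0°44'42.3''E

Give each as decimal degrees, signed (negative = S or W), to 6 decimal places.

1. -4.095833, -85.724167
2. -10.618278, 40.509028
3. -79.646389, -178.694833
4. -50.895447, 62.855278
5. -0.638611, 82.287500
6. -14.130306, 0.745083

Point 1:
  Latitude: 4° + 5/60 + 45/3600 = 4 + 0.083333 + 0.012500 = 4.0958333
  S ⇒ negate
  Lon: 85 + 43/60 + 27/3600 = 85.7241667
  W → negative
Point 2:
  φ: 10° + 37/60 + 5.8/3600 = 10 + 0.616667 + 0.001611 = 10.6182778
  hemisphere S, so the sign is −
  Longitude: 40 + 30/60 + 32.5/3600 = 40.5090278
  E ⇒ keep positive
Point 3:
  Latitude: 79° + 38/60 + 47/3600 = 79 + 0.633333 + 0.013056 = 79.6463889
  S ⇒ negate
  Longitude: 178 + 41/60 + 41.4/3600 = 178.6948333
  W ⇒ negate
Point 4:
  Latitude: 53′ + 43.61″ = 53.72683′; 50 + 53.72683/60 = 50.8954472
  S → negative
  Longitude: 51′ + 19″ = 51.31667′; 62 + 51.31667/60 = 62.8552778
  E → positive
Point 5:
  Lat: 38′ + 19″ = 38.31667′; 0 + 38.31667/60 = 0.6386111
  hemisphere S, so the sign is −
  Lon: 17′ + 15″ = 17.25000′; 82 + 17.25000/60 = 82.2875000
  E ⇒ keep positive
Point 6:
  φ: 7′ + 49.1″ = 7.81833′; 14 + 7.81833/60 = 14.1303056
  S → negative
  λ: 0 + 44/60 + 42.3/3600 = 0.7450833
  E ⇒ keep positive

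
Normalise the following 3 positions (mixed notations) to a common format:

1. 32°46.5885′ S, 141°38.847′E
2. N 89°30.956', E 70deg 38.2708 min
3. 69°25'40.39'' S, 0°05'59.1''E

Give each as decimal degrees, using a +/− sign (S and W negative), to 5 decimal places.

Point 1:
  φ: 32 + 46.5885/60 = 32.776475
  hemisphere S, so the sign is −
  λ: 141 + 38.847/60 = 141.647450
  E ⇒ keep positive
Point 2:
  φ: 89 + 30.956/60 = 89.515933
  N → positive
  λ: 70 + 38.2708/60 = 70.637847
  E → positive
Point 3:
  φ: 69 + 25/60 + 40.39/3600 = 69.427886
  hemisphere S, so the sign is −
  λ: 0° + 5/60 + 59.1/3600 = 0 + 0.083333 + 0.016417 = 0.099750
  E → positive

1. -32.77648, 141.64745
2. 89.51593, 70.63785
3. -69.42789, 0.09975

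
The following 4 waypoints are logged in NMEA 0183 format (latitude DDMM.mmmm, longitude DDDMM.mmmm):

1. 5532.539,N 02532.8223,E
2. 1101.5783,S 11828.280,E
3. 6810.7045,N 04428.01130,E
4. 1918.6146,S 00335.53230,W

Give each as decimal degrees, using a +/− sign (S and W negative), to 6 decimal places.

Point 1:
  Lat: split at 2 digits → 55° and 32.539′; 55 + 32.539/60 = 55.5423167
  N ⇒ keep positive
  Lon: degrees = first 3 digits = 25, minutes = 32.8223; 25 + 32.8223/60 = 25.5470383
  E → positive
Point 2:
  Latitude: degrees = first 2 digits = 11, minutes = 1.5783; 11 + 1.5783/60 = 11.0263050
  hemisphere S, so the sign is −
  λ: split at 3 digits → 118° and 28.28′; 118 + 28.28/60 = 118.4713333
  E → positive
Point 3:
  Latitude: degrees = first 2 digits = 68, minutes = 10.7045; 68 + 10.7045/60 = 68.1784083
  N → positive
  Lon: degrees = first 3 digits = 44, minutes = 28.0113; 44 + 28.0113/60 = 44.4668550
  E ⇒ keep positive
Point 4:
  Lat: split at 2 digits → 19° and 18.6146′; 19 + 18.6146/60 = 19.3102433
  S → negative
  λ: degrees = first 3 digits = 3, minutes = 35.5323; 3 + 35.5323/60 = 3.5922050
  W → negative

1. 55.542317, 25.547038
2. -11.026305, 118.471333
3. 68.178408, 44.466855
4. -19.310243, -3.592205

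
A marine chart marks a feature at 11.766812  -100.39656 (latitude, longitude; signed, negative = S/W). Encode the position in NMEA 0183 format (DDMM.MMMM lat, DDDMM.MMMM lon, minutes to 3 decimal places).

1146.009,N / 10023.794,W

φ: minutes = (11.766812 − 11) × 60 = 46.00872
Longitude is negative → W; |value| = 100.396560
Longitude: fractional part 0.396560 → 23.79360 minutes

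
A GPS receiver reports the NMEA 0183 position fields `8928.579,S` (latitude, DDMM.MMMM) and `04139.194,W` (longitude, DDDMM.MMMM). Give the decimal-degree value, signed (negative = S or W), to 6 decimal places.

-89.476317, -41.653233

φ: degrees = first 2 digits = 89, minutes = 28.579; 89 + 28.579/60 = 89.4763167
S → negative
λ: split at 3 digits → 041° and 39.194′; 41 + 39.194/60 = 41.6532333
W ⇒ negate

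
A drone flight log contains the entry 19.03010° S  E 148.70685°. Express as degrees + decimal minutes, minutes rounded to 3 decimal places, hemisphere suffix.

19° 1.806′ S, 148° 42.411′ E

Lat: minutes = (19.030100 − 19) × 60 = 1.80600
Longitude: fractional part 0.706850 → 42.41100 minutes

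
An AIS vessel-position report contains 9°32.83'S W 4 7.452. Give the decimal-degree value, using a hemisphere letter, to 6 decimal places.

Lat: 9 + 32.83/60 = 9.5471667
Lon: 4 + 7.452/60 = 4.1242000

9.547167° S, 4.124200° W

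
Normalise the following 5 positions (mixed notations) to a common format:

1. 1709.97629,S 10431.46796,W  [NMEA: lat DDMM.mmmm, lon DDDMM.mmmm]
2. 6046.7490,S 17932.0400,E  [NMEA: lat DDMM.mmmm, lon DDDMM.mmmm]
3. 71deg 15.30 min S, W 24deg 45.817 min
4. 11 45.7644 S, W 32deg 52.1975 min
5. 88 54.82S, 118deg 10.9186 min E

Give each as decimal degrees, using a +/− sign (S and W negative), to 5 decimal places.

Point 1:
  Latitude: split at 2 digits → 17° and 9.97629′; 17 + 9.97629/60 = 17.166272
  S ⇒ negate
  Lon: degrees = first 3 digits = 104, minutes = 31.46796; 104 + 31.46796/60 = 104.524466
  W ⇒ negate
Point 2:
  Lat: degrees = first 2 digits = 60, minutes = 46.749; 60 + 46.749/60 = 60.779150
  S ⇒ negate
  Longitude: degrees = first 3 digits = 179, minutes = 32.04; 179 + 32.04/60 = 179.534000
  E → positive
Point 3:
  φ: 15.3′ = 0.255000°; total 71.255000
  hemisphere S, so the sign is −
  Lon: 24 + 45.817/60 = 24.763617
  hemisphere W, so the sign is −
Point 4:
  Latitude: 45.7644′ = 0.762740°; total 11.762740
  S → negative
  Longitude: 52.1975′ = 0.869958°; total 32.869958
  hemisphere W, so the sign is −
Point 5:
  φ: 88 + 54.82/60 = 88.913667
  hemisphere S, so the sign is −
  λ: 118 + 10.9186/60 = 118.181977
  E → positive

1. -17.16627, -104.52447
2. -60.77915, 179.53400
3. -71.25500, -24.76362
4. -11.76274, -32.86996
5. -88.91367, 118.18198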